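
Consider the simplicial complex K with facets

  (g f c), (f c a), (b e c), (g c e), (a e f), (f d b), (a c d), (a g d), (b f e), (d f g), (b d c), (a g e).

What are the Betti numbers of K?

b_0 = 1, b_1 = 0, b_2 = 0.

We work with the vertex ordering a < b < c < d < e < f < g. The simplices of K, each written with vertices in increasing order, are:

  0-simplices (7): a, b, c, d, e, f, g
  1-simplices (18): ac, ad, ae, af, ag, bc, bd, be, bf, cd, ce, cf, cg, df, dg, ef, eg, fg
  2-simplices (12): acd, acf, adg, aef, aeg, bcd, bce, bdf, bef, ceg, cfg, dfg

giving chain groups C_0 ≅ Z^7, C_1 ≅ Z^18, C_2 ≅ Z^12.

Boundary ∂_1: C_1 → C_0 sends each edge [p,q] (with p < q) to q − p. For instance
  ∂ae = e − a.
The 7×18 boundary matrix has rank 6 and Smith normal form diag(1,1,1,1,1,1).

∂_2: C_2 → C_1 acts by ∂[p,q,r] = [q,r] − [p,r] + [p,q]. For instance
  ∂cfg = fg − cg + cf,
  ∂bce = ce − be + bc.
The resulting 18×12 matrix has rank 12, and its Smith normal form has invariant factors (1,1,1,1,1,1,1,1,1,1,1,2).

From H_k ≅ ker(∂_k) / im(∂_{k+1}) we obtain:

  H_0: rank C_0 − rank ∂_1 = 7 − 6 = 1, and the invariant factors of ∂_1 are all 1, so H_0 ≅ Z.
  H_1: rank ker ∂_1 − rank ∂_2 = (18 − 6) − 12 = 0, and ∂_2 has invariant factor 2 > 1, so H_1 ≅ Z/2.
  H_2: rank ker ∂_2 − rank ∂_3 = (12 − 12) − 0 = 0, and there is no ∂_3, so H_2 ≅ 0.

As a check, the Euler characteristic is 7 − 18 + 12 = 1, which agrees with 1 − 0 + 0 = 1.

Hence the Betti numbers are b_0 = 1, b_1 = 0, b_2 = 0.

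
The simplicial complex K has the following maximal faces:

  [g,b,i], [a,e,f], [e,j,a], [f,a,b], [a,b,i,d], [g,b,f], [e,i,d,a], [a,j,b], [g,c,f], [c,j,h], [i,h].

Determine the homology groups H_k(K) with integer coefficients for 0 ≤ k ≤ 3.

H_0 = Z,  H_1 = Z^2,  H_2 = 0,  H_3 = 0.

Take the total order a < b < c < d < e < f < g < h < i < j on the vertex set. Then K (dimension 3) consists of the simplices:

  0-simplices (10): a, b, c, d, e, f, g, h, i, j
  1-simplices (24): ab, ad, ae, af, ai, aj, bd, bf, bg, bi, bj, cf, cg, ch, cj, de, di, ef, ei, ej, fg, gi, hi, hj
  2-simplices (15): abd, abf, abi, abj, ade, adi, aef, aei, aej, bdi, bfg, bgi, cfg, chj, dei
  3-simplices (2): abdi, adei

Hence C_0 ≅ Z^10, C_1 ≅ Z^24, C_2 ≅ Z^15, C_3 ≅ Z^2.

∂_1: C_1 → C_0 sends each edge [p,q] (with p < q) to q − p. For instance
  ∂de = e − d.
This gives a 10×24 integer matrix of rank 9; reducing to Smith normal form yields diagonal entries (1,1,1,1,1,1,1,1,1).

The boundary map ∂_2: C_2 → C_1 maps a triangle to the signed sum of its edges. For instance
  ∂bfg = fg − bg + bf,
  ∂abi = bi − ai + ab.
The resulting 24×15 matrix has rank 13, and its Smith normal form has invariant factors (1,1,1,1,1,1,1,1,1,1,1,1,1).

The boundary map ∂_3: C_3 → C_2 sends each 3-simplex σ to the alternating sum Σ_i (−1)^i (σ with its i-th vertex removed). For instance
  ∂abdi = bdi − adi + abi − abd,
  ∂adei = dei − aei + adi − ade.
As a 15×2 matrix over Z this has rank 2, with invariant factors (1,1).

Reading off H_k = ker ∂_k / im ∂_{k+1}:

  H_0: rank C_0 − rank ∂_1 = 10 − 9 = 1, and the invariant factors of ∂_1 are all 1, so H_0 ≅ Z.
  H_1: rank ker ∂_1 − rank ∂_2 = (24 − 9) − 13 = 2, and the invariant factors of ∂_2 are all 1, so H_1 ≅ Z^2.
  H_2: rank ker ∂_2 − rank ∂_3 = (15 − 13) − 2 = 0, and the invariant factors of ∂_3 are all 1, so H_2 ≅ 0.
  H_3: rank ker ∂_3 − rank ∂_4 = (2 − 2) − 0 = 0, and there is no ∂_4, so H_3 ≅ 0.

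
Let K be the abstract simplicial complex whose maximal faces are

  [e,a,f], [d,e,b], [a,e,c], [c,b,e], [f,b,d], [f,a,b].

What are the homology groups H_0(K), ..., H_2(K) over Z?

H_0 = Z,  H_1 = Z,  H_2 = 0.

Take the total order a < b < c < d < e < f on the vertex set. Then K (dimension 2) consists of the simplices:

  0-simplices (6): a, b, c, d, e, f
  1-simplices (12): ab, ac, ae, af, bc, bd, be, bf, ce, de, df, ef
  2-simplices (6): abf, ace, aef, bce, bde, bdf

giving chain groups C_0 ≅ Z^6, C_1 ≅ Z^12, C_2 ≅ Z^6.

The boundary map ∂_1: C_1 → C_0 sends each edge [p,q] (with p < q) to q − p. For instance
  ∂ac = c − a.
The 6×12 boundary matrix has rank 5 and Smith normal form diag(1,1,1,1,1).

The boundary map ∂_2: C_2 → C_1 sends each 2-simplex [p,q,r] to [q,r] − [p,r] + [p,q]. For instance
  ∂abf = bf − af + ab,
  ∂bdf = df − bf + bd.
This gives a 12×6 integer matrix of rank 6; reducing to Smith normal form yields diagonal entries (1,1,1,1,1,1).

Now H_k = ker ∂_k / im ∂_{k+1}, so:

  H_0: rank C_0 − rank ∂_1 = 6 − 5 = 1, and the invariant factors of ∂_1 are all 1, so H_0 = Z.
  H_1: rank ker ∂_1 − rank ∂_2 = (12 − 5) − 6 = 1, and the invariant factors of ∂_2 are all 1, so H_1 = Z.
  H_2: rank ker ∂_2 − rank ∂_3 = (6 − 6) − 0 = 0, and there is no ∂_3, so H_2 = 0.

As a check, the Euler characteristic is 6 − 12 + 6 = 0, which agrees with 1 − 1 + 0 = 0.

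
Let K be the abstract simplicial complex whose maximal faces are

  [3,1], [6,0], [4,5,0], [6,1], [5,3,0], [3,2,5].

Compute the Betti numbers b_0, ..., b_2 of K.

b_0 = 1, b_1 = 1, b_2 = 0.

Take the total order 0 < 1 < 2 < 3 < 4 < 5 < 6 on the vertex set. Then K (dimension 2) consists of the simplices:

  0-simplices (7): [0], [1], [2], [3], [4], [5], [6]
  1-simplices (10): [0,3], [0,4], [0,5], [0,6], [1,3], [1,6], [2,3], [2,5], [3,5], [4,5]
  2-simplices (3): [0,3,5], [0,4,5], [2,3,5]

Hence C_0 ≅ Z^7, C_1 ≅ Z^10, C_2 ≅ Z^3.

The boundary map ∂_1: C_1 → C_0 is given by ∂[p,q] = [q] − [p]. For instance
  ∂[0,5] = [5] − [0].
This gives a 7×10 integer matrix of rank 6; reducing to Smith normal form yields diagonal entries (1,1,1,1,1,1).

∂_2: C_2 → C_1 acts by ∂[p,q,r] = [q,r] − [p,r] + [p,q]. For instance
  ∂[2,3,5] = [3,5] − [2,5] + [2,3],
  ∂[0,3,5] = [3,5] − [0,5] + [0,3].
This gives a 10×3 integer matrix of rank 3; reducing to Smith normal form yields diagonal entries (1,1,1).

Now H_k = ker ∂_k / im ∂_{k+1}, so:

  H_0: rank C_0 − rank ∂_1 = 7 − 6 = 1, and the invariant factors of ∂_1 are all 1, so H_0 = Z.
  H_1: rank ker ∂_1 − rank ∂_2 = (10 − 6) − 3 = 1, and the invariant factors of ∂_2 are all 1, so H_1 = Z.
  H_2: rank ker ∂_2 − rank ∂_3 = (3 − 3) − 0 = 0, and there is no ∂_3, so H_2 = 0.

As a check, the Euler characteristic is 7 − 10 + 3 = 0, which agrees with 1 − 1 + 0 = 0.

Hence the Betti numbers are b_0 = 1, b_1 = 1, b_2 = 0.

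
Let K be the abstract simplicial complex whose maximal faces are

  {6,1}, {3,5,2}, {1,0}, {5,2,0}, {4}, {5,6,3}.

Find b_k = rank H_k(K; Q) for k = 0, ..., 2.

b_0 = 2, b_1 = 1, b_2 = 0.

Take the total order 0 < 1 < 2 < 3 < 4 < 5 < 6 on the vertex set. Then K (dimension 2) consists of the simplices:

  0-simplices (7): [0], [1], [2], [3], [4], [5], [6]
  1-simplices (9): [0,1], [0,2], [0,5], [1,6], [2,3], [2,5], [3,5], [3,6], [5,6]
  2-simplices (3): [0,2,5], [2,3,5], [3,5,6]

giving chain groups C_0 ≅ Z^7, C_1 ≅ Z^9, C_2 ≅ Z^3.

The boundary map ∂_1: C_1 → C_0 maps an edge to its endpoints' difference, ∂[p,q] = q − p.
As a 7×9 matrix over Z this has rank 5, with invariant factors (1,1,1,1,1).

∂_2: C_2 → C_1 acts by ∂[p,q,r] = [q,r] − [p,r] + [p,q]. For instance
  ∂[3,5,6] = [5,6] − [3,6] + [3,5],
  ∂[2,3,5] = [3,5] − [2,5] + [2,3].
The resulting 9×3 matrix has rank 3, and its Smith normal form has invariant factors (1,1,1).

Now H_k = ker ∂_k / im ∂_{k+1}, so:

  H_0: rank C_0 − rank ∂_1 = 7 − 5 = 2, and the invariant factors of ∂_1 are all 1, so H_0 = Z^2.
  H_1: rank ker ∂_1 − rank ∂_2 = (9 − 5) − 3 = 1, and the invariant factors of ∂_2 are all 1, so H_1 = Z.
  H_2: rank ker ∂_2 − rank ∂_3 = (3 − 3) − 0 = 0, and there is no ∂_3, so H_2 = 0.

Hence the Betti numbers are b_0 = 2, b_1 = 1, b_2 = 0.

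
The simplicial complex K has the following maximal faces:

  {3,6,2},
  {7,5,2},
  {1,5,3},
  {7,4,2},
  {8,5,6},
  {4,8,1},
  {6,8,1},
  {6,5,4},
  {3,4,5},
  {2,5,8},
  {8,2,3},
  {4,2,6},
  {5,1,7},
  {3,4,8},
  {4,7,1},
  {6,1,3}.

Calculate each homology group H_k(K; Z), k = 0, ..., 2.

H_0 = Z,  H_1 = Z^2,  H_2 = Z.

We work with the vertex ordering 1 < 2 < 3 < 4 < 5 < 6 < 7 < 8. The simplices of K, each written with vertices in increasing order, are:

  0-simplices (8): [1], [2], [3], [4], [5], [6], [7], [8]
  1-simplices (24): (24 of them)
  2-simplices (16): [1,3,5], [1,3,6], [1,4,7], [1,4,8], [1,5,7], [1,6,8], [2,3,6], [2,3,8], [2,4,6], [2,4,7], [2,5,7], [2,5,8], [3,4,5], [3,4,8], [4,5,6], [5,6,8]

so the chain groups are C_0 ≅ Z^8, C_1 ≅ Z^24, C_2 ≅ Z^16.

Boundary ∂_1: C_1 → C_0 is given by ∂[p,q] = [q] − [p]. For instance
  ∂[2,8] = [8] − [2].
This gives a 8×24 integer matrix of rank 7; reducing to Smith normal form yields diagonal entries (1,1,1,1,1,1,1).

The boundary map ∂_2: C_2 → C_1 acts by ∂[p,q,r] = [q,r] − [p,r] + [p,q]. For instance
  ∂[3,4,8] = [4,8] − [3,8] + [3,4],
  ∂[2,5,8] = [5,8] − [2,8] + [2,5].
As a 24×16 matrix over Z this has rank 15, with invariant factors (1,1,1,1,1,1,1,1,1,1,1,1,1,1,1).

Now H_k = ker ∂_k / im ∂_{k+1}, so:

  H_0: rank C_0 − rank ∂_1 = 8 − 7 = 1, and the invariant factors of ∂_1 are all 1, so H_0 ≅ Z.
  H_1: rank ker ∂_1 − rank ∂_2 = (24 − 7) − 15 = 2, and the invariant factors of ∂_2 are all 1, so H_1 ≅ Z^2.
  H_2: rank ker ∂_2 − rank ∂_3 = (16 − 15) − 0 = 1, and there is no ∂_3, so H_2 ≅ Z.

As a check, the Euler characteristic is 8 − 24 + 16 = 0, which agrees with 1 − 2 + 1 = 0.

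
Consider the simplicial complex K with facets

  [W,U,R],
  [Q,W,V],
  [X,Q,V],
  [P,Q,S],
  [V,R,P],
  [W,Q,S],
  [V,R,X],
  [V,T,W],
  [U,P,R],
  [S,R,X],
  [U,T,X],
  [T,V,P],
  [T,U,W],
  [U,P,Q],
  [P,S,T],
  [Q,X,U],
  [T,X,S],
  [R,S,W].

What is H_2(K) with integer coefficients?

H_2 ≅ Z.

We work with the vertex ordering P < Q < R < S < T < U < V < W < X. The simplices of K, each written with vertices in increasing order, are:

  0-simplices (9): P, Q, R, S, T, U, V, W, X
  1-simplices (27): PQ, PR, PS, PT, PU, PV, QS, QU, QV, QW, QX, RS, RU, RV, RW, RX, ST, SW, SX, TU, TV, TW, TX, UW, UX, VW, VX
  2-simplices (18): PQS, PQU, PRU, PRV, PST, PTV, QSW, QUX, QVW, QVX, RSW, RSX, RUW, RVX, STX, TUW, TUX, TVW

Hence C_0 ≅ Z^9, C_1 ≅ Z^27, C_2 ≅ Z^18.

The boundary map ∂_1: C_1 → C_0 maps an edge to its endpoints' difference, ∂[p,q] = q − p. For instance
  ∂SX = X − S.
As a 9×27 matrix over Z this has rank 8, with invariant factors (1,1,1,1,1,1,1,1).

The boundary map ∂_2: C_2 → C_1 sends each 2-simplex [p,q,r] to [q,r] − [p,r] + [p,q]. For instance
  ∂TUW = UW − TW + TU,
  ∂PST = ST − PT + PS.
As a 27×18 matrix over Z this has rank 17, with invariant factors (1,1,1,1,1,1,1,1,1,1,1,1,1,1,1,1,1).

Now H_k = ker ∂_k / im ∂_{k+1}, so:

  H_2: rank ker ∂_2 − rank ∂_3 = (18 − 17) − 0 = 1, and there is no ∂_3, so H_2 = Z.

(K is a triangulation of the torus T^2.)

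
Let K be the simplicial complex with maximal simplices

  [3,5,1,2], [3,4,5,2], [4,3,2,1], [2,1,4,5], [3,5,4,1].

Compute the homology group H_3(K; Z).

H_3 ≅ Z.

Take the total order 1 < 2 < 3 < 4 < 5 on the vertex set. Then K (dimension 3) consists of the simplices:

  0-simplices (5): [1], [2], [3], [4], [5]
  1-simplices (10): [1,2], [1,3], [1,4], [1,5], [2,3], [2,4], [2,5], [3,4], [3,5], [4,5]
  2-simplices (10): [1,2,3], [1,2,4], [1,2,5], [1,3,4], [1,3,5], [1,4,5], [2,3,4], [2,3,5], [2,4,5], [3,4,5]
  3-simplices (5): [1,2,3,4], [1,2,3,5], [1,2,4,5], [1,3,4,5], [2,3,4,5]

so the chain groups are C_0 ≅ Z^5, C_1 ≅ Z^10, C_2 ≅ Z^10, C_3 ≅ Z^5.

∂_1: C_1 → C_0 maps an edge to its endpoints' difference, ∂[p,q] = q − p. For instance
  ∂[1,3] = [3] − [1].
The 5×10 boundary matrix has rank 4 and Smith normal form diag(1,1,1,1).

∂_2: C_2 → C_1 sends each 2-simplex [p,q,r] to [q,r] − [p,r] + [p,q]. For instance
  ∂[1,2,5] = [2,5] − [1,5] + [1,2],
  ∂[1,4,5] = [4,5] − [1,5] + [1,4].
This gives a 10×10 integer matrix of rank 6; reducing to Smith normal form yields diagonal entries (1,1,1,1,1,1).

∂_3: C_3 → C_2 sends each 3-simplex σ to the alternating sum Σ_i (−1)^i (σ with its i-th vertex removed). For instance
  ∂[1,2,4,5] = [2,4,5] − [1,4,5] + [1,2,5] − [1,2,4],
  ∂[2,3,4,5] = [3,4,5] − [2,4,5] + [2,3,5] − [2,3,4].
This gives a 10×5 integer matrix of rank 4; reducing to Smith normal form yields diagonal entries (1,1,1,1).

From H_k ≅ ker(∂_k) / im(∂_{k+1}) we obtain:

  H_3: rank ker ∂_3 − rank ∂_4 = (5 − 4) − 0 = 1, and there is no ∂_4, so H_3 = Z.

(K is a triangulation of the 3-sphere S^3.)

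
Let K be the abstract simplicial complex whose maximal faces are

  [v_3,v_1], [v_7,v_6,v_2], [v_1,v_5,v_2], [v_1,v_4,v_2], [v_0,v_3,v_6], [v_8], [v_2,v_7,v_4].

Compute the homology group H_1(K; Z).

Order the vertices as v_0 < v_1 < v_2 < v_3 < v_4 < v_5 < v_6 < v_7 < v_8. Listing each simplex with vertices in this order, K has dimension 2 with simplices:

  0-simplices (9): [v_0], [v_1], [v_2], [v_3], [v_4], [v_5], [v_6], [v_7], [v_8]
  1-simplices (13): [v_0,v_3], [v_0,v_6], [v_1,v_2], [v_1,v_3], [v_1,v_4], [v_1,v_5], [v_2,v_4], [v_2,v_5], [v_2,v_6], [v_2,v_7], [v_3,v_6], [v_4,v_7], [v_6,v_7]
  2-simplices (5): [v_0,v_3,v_6], [v_1,v_2,v_4], [v_1,v_2,v_5], [v_2,v_4,v_7], [v_2,v_6,v_7]

Hence C_0 ≅ Z^9, C_1 ≅ Z^13, C_2 ≅ Z^5.

The boundary map ∂_1: C_1 → C_0 sends each edge [p,q] (with p < q) to q − p.
This gives a 9×13 integer matrix of rank 7; reducing to Smith normal form yields diagonal entries (1,1,1,1,1,1,1).

∂_2: C_2 → C_1 acts by ∂[p,q,r] = [q,r] − [p,r] + [p,q]. For instance
  ∂[v_1,v_2,v_4] = [v_2,v_4] − [v_1,v_4] + [v_1,v_2],
  ∂[v_1,v_2,v_5] = [v_2,v_5] − [v_1,v_5] + [v_1,v_2].
As a 13×5 matrix over Z this has rank 5, with invariant factors (1,1,1,1,1).

Now H_k = ker ∂_k / im ∂_{k+1}, so:

  H_1: rank ker ∂_1 − rank ∂_2 = (13 − 7) − 5 = 1, and the invariant factors of ∂_2 are all 1, so H_1 ≅ Z.

H_1 = Z.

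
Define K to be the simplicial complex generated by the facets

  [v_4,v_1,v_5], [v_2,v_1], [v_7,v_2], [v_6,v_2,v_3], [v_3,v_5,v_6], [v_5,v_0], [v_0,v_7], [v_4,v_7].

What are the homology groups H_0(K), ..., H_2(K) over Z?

H_0 ≅ Z,  H_1 ≅ Z^3,  H_2 = 0.

We work with the vertex ordering v_0 < v_1 < v_2 < v_3 < v_4 < v_5 < v_6 < v_7. The simplices of K, each written with vertices in increasing order, are:

  0-simplices (8): [v_0], [v_1], [v_2], [v_3], [v_4], [v_5], [v_6], [v_7]
  1-simplices (13): [v_0,v_5], [v_0,v_7], [v_1,v_2], [v_1,v_4], [v_1,v_5], [v_2,v_3], [v_2,v_6], [v_2,v_7], [v_3,v_5], [v_3,v_6], [v_4,v_5], [v_4,v_7], [v_5,v_6]
  2-simplices (3): [v_1,v_4,v_5], [v_2,v_3,v_6], [v_3,v_5,v_6]

Hence C_0 ≅ Z^8, C_1 ≅ Z^13, C_2 ≅ Z^3.

The boundary map ∂_1: C_1 → C_0 maps an edge to its endpoints' difference, ∂[p,q] = q − p.
The 8×13 boundary matrix has rank 7 and Smith normal form diag(1,1,1,1,1,1,1).

The boundary map ∂_2: C_2 → C_1 maps a triangle to the signed sum of its edges. For instance
  ∂[v_2,v_3,v_6] = [v_3,v_6] − [v_2,v_6] + [v_2,v_3],
  ∂[v_1,v_4,v_5] = [v_4,v_5] − [v_1,v_5] + [v_1,v_4].
The resulting 13×3 matrix has rank 3, and its Smith normal form has invariant factors (1,1,1).

Reading off H_k = ker ∂_k / im ∂_{k+1}:

  H_0: rank C_0 − rank ∂_1 = 8 − 7 = 1, and the invariant factors of ∂_1 are all 1, so H_0 ≅ Z.
  H_1: rank ker ∂_1 − rank ∂_2 = (13 − 7) − 3 = 3, and the invariant factors of ∂_2 are all 1, so H_1 ≅ Z^3.
  H_2: rank ker ∂_2 − rank ∂_3 = (3 − 3) − 0 = 0, and there is no ∂_3, so H_2 ≅ 0.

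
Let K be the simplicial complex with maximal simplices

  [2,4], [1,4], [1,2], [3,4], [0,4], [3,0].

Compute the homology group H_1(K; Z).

Take the total order 0 < 1 < 2 < 3 < 4 on the vertex set. Then K (dimension 1) consists of the simplices:

  0-simplices (5): [0], [1], [2], [3], [4]
  1-simplices (6): [0,3], [0,4], [1,2], [1,4], [2,4], [3,4]

Hence C_0 ≅ Z^5, C_1 ≅ Z^6.

∂_1: C_1 → C_0 maps an edge to its endpoints' difference, ∂[p,q] = q − p.
The 5×6 boundary matrix has rank 4 and Smith normal form diag(1,1,1,1).

Computing H_k = (kernel of ∂_k) / (image of ∂_{k+1}):

  H_1: rank ker ∂_1 − rank ∂_2 = (6 − 4) − 0 = 2, and there is no ∂_2, so H_1 = Z^2.

H_1 = Z^2.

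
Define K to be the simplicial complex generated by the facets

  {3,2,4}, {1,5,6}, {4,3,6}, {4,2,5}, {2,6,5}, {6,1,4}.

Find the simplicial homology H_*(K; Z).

H_0 ≅ Z,  H_1 ≅ Z,  H_2 = 0.

Fix the vertex order 1 < 2 < 3 < 4 < 5 < 6 and write every simplex with vertices in increasing order. Then dim K = 2 and the simplices of K are:

  0-simplices (6): [1], [2], [3], [4], [5], [6]
  1-simplices (12): [1,4], [1,5], [1,6], [2,3], [2,4], [2,5], [2,6], [3,4], [3,6], [4,5], [4,6], [5,6]
  2-simplices (6): [1,4,6], [1,5,6], [2,3,4], [2,4,5], [2,5,6], [3,4,6]

giving chain groups C_0 ≅ Z^6, C_1 ≅ Z^12, C_2 ≅ Z^6.

Boundary ∂_1: C_1 → C_0 is given by ∂[p,q] = [q] − [p]. For instance
  ∂[1,4] = [4] − [1].
As a 6×12 matrix over Z this has rank 5, with invariant factors (1,1,1,1,1).

∂_2: C_2 → C_1 acts by ∂[p,q,r] = [q,r] − [p,r] + [p,q]. For instance
  ∂[3,4,6] = [4,6] − [3,6] + [3,4],
  ∂[2,5,6] = [5,6] − [2,6] + [2,5].
This gives a 12×6 integer matrix of rank 6; reducing to Smith normal form yields diagonal entries (1,1,1,1,1,1).

Now H_k = ker ∂_k / im ∂_{k+1}, so:

  H_0: rank C_0 − rank ∂_1 = 6 − 5 = 1, and the invariant factors of ∂_1 are all 1, so H_0 = Z.
  H_1: rank ker ∂_1 − rank ∂_2 = (12 − 5) − 6 = 1, and the invariant factors of ∂_2 are all 1, so H_1 = Z.
  H_2: rank ker ∂_2 − rank ∂_3 = (6 − 6) − 0 = 0, and there is no ∂_3, so H_2 = 0.

(K is a triangulation of the cylinder S^1 x I.)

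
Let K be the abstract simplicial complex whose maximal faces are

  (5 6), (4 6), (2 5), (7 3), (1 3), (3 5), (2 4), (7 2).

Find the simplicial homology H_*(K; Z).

Order the vertices as 1 < 2 < 3 < 4 < 5 < 6 < 7. Listing each simplex with vertices in this order, K has dimension 1 with simplices:

  0-simplices (7): [1], [2], [3], [4], [5], [6], [7]
  1-simplices (8): [1,3], [2,4], [2,5], [2,7], [3,5], [3,7], [4,6], [5,6]

giving chain groups C_0 ≅ Z^7, C_1 ≅ Z^8.

∂_1: C_1 → C_0 maps an edge to its endpoints' difference, ∂[p,q] = q − p.
The 7×8 boundary matrix has rank 6 and Smith normal form diag(1,1,1,1,1,1).

Computing H_k = (kernel of ∂_k) / (image of ∂_{k+1}):

  H_0: rank C_0 − rank ∂_1 = 7 − 6 = 1, and the invariant factors of ∂_1 are all 1, so H_0 ≅ Z.
  H_1: rank ker ∂_1 − rank ∂_2 = (8 − 6) − 0 = 2, and there is no ∂_2, so H_1 ≅ Z^2.

H_0 = Z,  H_1 = Z^2.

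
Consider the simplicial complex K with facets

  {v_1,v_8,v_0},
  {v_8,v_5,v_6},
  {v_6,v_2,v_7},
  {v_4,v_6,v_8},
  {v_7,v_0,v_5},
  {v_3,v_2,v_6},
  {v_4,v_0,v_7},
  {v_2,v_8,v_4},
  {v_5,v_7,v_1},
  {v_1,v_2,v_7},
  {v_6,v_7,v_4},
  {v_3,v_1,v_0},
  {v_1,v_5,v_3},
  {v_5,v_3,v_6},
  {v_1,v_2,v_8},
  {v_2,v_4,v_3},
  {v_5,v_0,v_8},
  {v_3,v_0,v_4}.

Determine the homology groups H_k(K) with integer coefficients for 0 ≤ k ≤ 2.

H_0 ≅ Z,  H_1 ≅ Z × Z/2,  H_2 = 0.

Fix the vertex order v_0 < v_1 < v_2 < v_3 < v_4 < v_5 < v_6 < v_7 < v_8 and write every simplex with vertices in increasing order. Then dim K = 2 and the simplices of K are:

  0-simplices (9): [v_0], [v_1], [v_2], [v_3], [v_4], [v_5], [v_6], [v_7], [v_8]
  1-simplices (27): (27 of them)
  2-simplices (18): (18 of them)

Hence C_0 ≅ Z^9, C_1 ≅ Z^27, C_2 ≅ Z^18.

∂_1: C_1 → C_0 sends each edge [p,q] (with p < q) to q − p. For instance
  ∂[v_1,v_2] = [v_2] − [v_1].
This gives a 9×27 integer matrix of rank 8; reducing to Smith normal form yields diagonal entries (1,1,1,1,1,1,1,1).

Boundary ∂_2: C_2 → C_1 maps a triangle to the signed sum of its edges. For instance
  ∂[v_4,v_6,v_8] = [v_6,v_8] − [v_4,v_8] + [v_4,v_6],
  ∂[v_2,v_3,v_6] = [v_3,v_6] − [v_2,v_6] + [v_2,v_3].
This gives a 27×18 integer matrix of rank 18; reducing to Smith normal form yields diagonal entries (1,1,1,1,1,1,1,1,1,1,1,1,1,1,1,1,1,2).

From H_k ≅ ker(∂_k) / im(∂_{k+1}) we obtain:

  H_0: rank C_0 − rank ∂_1 = 9 − 8 = 1, and the invariant factors of ∂_1 are all 1, so H_0 = Z.
  H_1: rank ker ∂_1 − rank ∂_2 = (27 − 8) − 18 = 1, and ∂_2 has invariant factor 2 > 1, so H_1 = Z × Z/2.
  H_2: rank ker ∂_2 − rank ∂_3 = (18 − 18) − 0 = 0, and there is no ∂_3, so H_2 = 0.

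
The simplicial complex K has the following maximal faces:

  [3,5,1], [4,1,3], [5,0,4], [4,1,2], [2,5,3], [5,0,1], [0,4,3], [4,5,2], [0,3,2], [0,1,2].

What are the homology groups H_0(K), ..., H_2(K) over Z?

We work with the vertex ordering 0 < 1 < 2 < 3 < 4 < 5. The simplices of K, each written with vertices in increasing order, are:

  0-simplices (6): [0], [1], [2], [3], [4], [5]
  1-simplices (15): [0,1], [0,2], [0,3], [0,4], [0,5], [1,2], [1,3], [1,4], [1,5], [2,3], [2,4], [2,5], [3,4], [3,5], [4,5]
  2-simplices (10): [0,1,2], [0,1,5], [0,2,3], [0,3,4], [0,4,5], [1,2,4], [1,3,4], [1,3,5], [2,3,5], [2,4,5]

Hence C_0 ≅ Z^6, C_1 ≅ Z^15, C_2 ≅ Z^10.

Boundary ∂_1: C_1 → C_0 maps an edge to its endpoints' difference, ∂[p,q] = q − p.
The resulting 6×15 matrix has rank 5, and its Smith normal form has invariant factors (1,1,1,1,1).

The boundary map ∂_2: C_2 → C_1 sends each 2-simplex [p,q,r] to [q,r] − [p,r] + [p,q]. For instance
  ∂[2,4,5] = [4,5] − [2,5] + [2,4],
  ∂[0,3,4] = [3,4] − [0,4] + [0,3].
The 15×10 boundary matrix has rank 10 and Smith normal form diag(1,1,1,1,1,1,1,1,1,2).

From H_k ≅ ker(∂_k) / im(∂_{k+1}) we obtain:

  H_0: rank C_0 − rank ∂_1 = 6 − 5 = 1, and the invariant factors of ∂_1 are all 1, so H_0 = Z.
  H_1: rank ker ∂_1 − rank ∂_2 = (15 − 5) − 10 = 0, and ∂_2 has invariant factor 2 > 1, so H_1 = Z/2Z.
  H_2: rank ker ∂_2 − rank ∂_3 = (10 − 10) − 0 = 0, and there is no ∂_3, so H_2 = 0.

H_0 ≅ Z,  H_1 ≅ Z/2Z,  H_2 = 0.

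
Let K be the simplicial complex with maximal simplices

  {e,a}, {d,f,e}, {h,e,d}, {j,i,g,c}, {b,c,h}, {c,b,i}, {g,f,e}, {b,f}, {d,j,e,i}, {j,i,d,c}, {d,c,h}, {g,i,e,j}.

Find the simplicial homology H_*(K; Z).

Take the total order a < b < c < d < e < f < g < h < i < j on the vertex set. Then K (dimension 3) consists of the simplices:

  0-simplices (10): a, b, c, d, e, f, g, h, i, j
  1-simplices (24): ae, bc, bf, bh, bi, cd, cg, ch, ci, cj, de, df, dh, di, dj, ef, eg, eh, ei, ej, fg, gi, gj, ij
  2-simplices (18): bch, bci, cdh, cdi, cdj, cgi, cgj, cij, def, deh, dei, dej, dij, efg, egi, egj, eij, gij
  3-simplices (4): cdij, cgij, deij, egij

Hence C_0 ≅ Z^10, C_1 ≅ Z^24, C_2 ≅ Z^18, C_3 ≅ Z^4.

The boundary map ∂_1: C_1 → C_0 sends each edge [p,q] (with p < q) to q − p.
As a 10×24 matrix over Z this has rank 9, with invariant factors (1,1,1,1,1,1,1,1,1).

∂_2: C_2 → C_1 acts by ∂[p,q,r] = [q,r] − [p,r] + [p,q]. For instance
  ∂cij = ij − cj + ci,
  ∂deh = eh − dh + de.
This gives a 24×18 integer matrix of rank 14; reducing to Smith normal form yields diagonal entries (1,1,1,1,1,1,1,1,1,1,1,1,1,1).

The boundary map ∂_3: C_3 → C_2 sends each 3-simplex σ to the alternating sum Σ_i (−1)^i (σ with its i-th vertex removed). For instance
  ∂deij = eij − dij + dej − dei,
  ∂egij = gij − eij + egj − egi.
The resulting 18×4 matrix has rank 4, and its Smith normal form has invariant factors (1,1,1,1).

From H_k ≅ ker(∂_k) / im(∂_{k+1}) we obtain:

  H_0: rank C_0 − rank ∂_1 = 10 − 9 = 1, and the invariant factors of ∂_1 are all 1, so H_0 ≅ Z.
  H_1: rank ker ∂_1 − rank ∂_2 = (24 − 9) − 14 = 1, and the invariant factors of ∂_2 are all 1, so H_1 ≅ Z.
  H_2: rank ker ∂_2 − rank ∂_3 = (18 − 14) − 4 = 0, and the invariant factors of ∂_3 are all 1, so H_2 ≅ 0.
  H_3: rank ker ∂_3 − rank ∂_4 = (4 − 4) − 0 = 0, and there is no ∂_4, so H_3 ≅ 0.

H_0 = Z,  H_1 = Z,  H_2 = 0,  H_3 = 0.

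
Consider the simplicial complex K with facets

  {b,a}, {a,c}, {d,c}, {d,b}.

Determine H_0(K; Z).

Order the vertices as a < b < c < d. Listing each simplex with vertices in this order, K has dimension 1 with simplices:

  0-simplices (4): a, b, c, d
  1-simplices (4): ab, ac, bd, cd

Hence C_0 ≅ Z^4, C_1 ≅ Z^4.

Boundary ∂_1: C_1 → C_0 maps an edge to its endpoints' difference, ∂[p,q] = q − p.
This gives a 4×4 integer matrix of rank 3; reducing to Smith normal form yields diagonal entries (1,1,1).

Reading off H_k = ker ∂_k / im ∂_{k+1}:

  H_0: rank C_0 − rank ∂_1 = 4 − 3 = 1, and the invariant factors of ∂_1 are all 1, so H_0 = Z.

(K is a triangulation of the circle S^1.)

H_0 ≅ Z.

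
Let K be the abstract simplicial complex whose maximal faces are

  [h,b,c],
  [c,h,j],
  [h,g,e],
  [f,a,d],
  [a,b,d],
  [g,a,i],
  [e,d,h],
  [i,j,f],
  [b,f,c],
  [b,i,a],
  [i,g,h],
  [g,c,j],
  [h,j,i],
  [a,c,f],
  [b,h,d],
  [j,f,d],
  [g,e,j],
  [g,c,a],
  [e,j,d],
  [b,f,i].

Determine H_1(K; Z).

H_1 ≅ Z ⊕ Z/2.

Fix the vertex order a < b < c < d < e < f < g < h < i < j and write every simplex with vertices in increasing order. Then dim K = 2 and the simplices of K are:

  0-simplices (10): a, b, c, d, e, f, g, h, i, j
  1-simplices (30): ab, ac, ad, af, ag, ai, bc, bd, bf, bh, bi, cf, cg, ch, cj, de, df, dh, dj, eg, eh, ej, fi, fj, gh, gi, gj, hi, hj, ij
  2-simplices (20): abd, abi, acf, acg, adf, agi, bcf, bch, bdh, bfi, cgj, chj, deh, dej, dfj, egh, egj, fij, ghi, hij

so the chain groups are C_0 ≅ Z^10, C_1 ≅ Z^30, C_2 ≅ Z^20.

∂_1: C_1 → C_0 sends each edge [p,q] (with p < q) to q − p. For instance
  ∂fj = j − f.
The 10×30 boundary matrix has rank 9 and Smith normal form diag(1,1,1,1,1,1,1,1,1).

Boundary ∂_2: C_2 → C_1 acts by ∂[p,q,r] = [q,r] − [p,r] + [p,q]. For instance
  ∂abi = bi − ai + ab,
  ∂acf = cf − af + ac.
This gives a 30×20 integer matrix of rank 20; reducing to Smith normal form yields diagonal entries (1,1,1,1,1,1,1,1,1,1,1,1,1,1,1,1,1,1,1,2).

From H_k ≅ ker(∂_k) / im(∂_{k+1}) we obtain:

  H_1: rank ker ∂_1 − rank ∂_2 = (30 − 9) − 20 = 1, and ∂_2 has invariant factor 2 > 1, so H_1 ≅ Z ⊕ Z/2.

(K is a triangulation of the Klein bottle.)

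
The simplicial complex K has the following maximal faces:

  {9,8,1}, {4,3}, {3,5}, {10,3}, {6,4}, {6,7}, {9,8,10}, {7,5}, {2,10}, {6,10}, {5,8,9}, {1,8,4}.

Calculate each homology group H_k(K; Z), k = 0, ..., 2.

We work with the vertex ordering 1 < 2 < 3 < 4 < 5 < 6 < 7 < 8 < 9 < 10. The simplices of K, each written with vertices in increasing order, are:

  0-simplices (10): [1], [2], [3], [4], [5], [6], [7], [8], [9], [10]
  1-simplices (17): [1,4], [1,8], [1,9], [2,10], [3,4], [3,5], [3,10], [4,6], [4,8], [5,7], [5,8], [5,9], [6,7], [6,10], [8,9], [8,10], [9,10]
  2-simplices (4): [1,4,8], [1,8,9], [5,8,9], [8,9,10]

giving chain groups C_0 ≅ Z^10, C_1 ≅ Z^17, C_2 ≅ Z^4.

Boundary ∂_1: C_1 → C_0 sends each edge [p,q] (with p < q) to q − p. For instance
  ∂[1,9] = [9] − [1].
As a 10×17 matrix over Z this has rank 9, with invariant factors (1,1,1,1,1,1,1,1,1).

Boundary ∂_2: C_2 → C_1 sends each 2-simplex [p,q,r] to [q,r] − [p,r] + [p,q]. For instance
  ∂[1,8,9] = [8,9] − [1,9] + [1,8],
  ∂[8,9,10] = [9,10] − [8,10] + [8,9].
This gives a 17×4 integer matrix of rank 4; reducing to Smith normal form yields diagonal entries (1,1,1,1).

Reading off H_k = ker ∂_k / im ∂_{k+1}:

  H_0: rank C_0 − rank ∂_1 = 10 − 9 = 1, and the invariant factors of ∂_1 are all 1, so H_0 = Z.
  H_1: rank ker ∂_1 − rank ∂_2 = (17 − 9) − 4 = 4, and the invariant factors of ∂_2 are all 1, so H_1 = Z^4.
  H_2: rank ker ∂_2 − rank ∂_3 = (4 − 4) − 0 = 0, and there is no ∂_3, so H_2 = 0.

As a check, the Euler characteristic is 10 − 17 + 4 = -3, which agrees with 1 − 4 + 0 = -3.

H_0 ≅ Z,  H_1 ≅ Z^4,  H_2 = 0.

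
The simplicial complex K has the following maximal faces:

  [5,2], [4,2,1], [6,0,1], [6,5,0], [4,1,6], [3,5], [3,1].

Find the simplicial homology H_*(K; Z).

We work with the vertex ordering 0 < 1 < 2 < 3 < 4 < 5 < 6. The simplices of K, each written with vertices in increasing order, are:

  0-simplices (7): [0], [1], [2], [3], [4], [5], [6]
  1-simplices (12): [0,1], [0,5], [0,6], [1,2], [1,3], [1,4], [1,6], [2,4], [2,5], [3,5], [4,6], [5,6]
  2-simplices (4): [0,1,6], [0,5,6], [1,2,4], [1,4,6]

giving chain groups C_0 ≅ Z^7, C_1 ≅ Z^12, C_2 ≅ Z^4.

∂_1: C_1 → C_0 maps an edge to its endpoints' difference, ∂[p,q] = q − p. For instance
  ∂[0,1] = [1] − [0].
The 7×12 boundary matrix has rank 6 and Smith normal form diag(1,1,1,1,1,1).

Boundary ∂_2: C_2 → C_1 maps a triangle to the signed sum of its edges. For instance
  ∂[1,4,6] = [4,6] − [1,6] + [1,4],
  ∂[0,1,6] = [1,6] − [0,6] + [0,1].
As a 12×4 matrix over Z this has rank 4, with invariant factors (1,1,1,1).

From H_k ≅ ker(∂_k) / im(∂_{k+1}) we obtain:

  H_0: rank C_0 − rank ∂_1 = 7 − 6 = 1, and the invariant factors of ∂_1 are all 1, so H_0 ≅ Z.
  H_1: rank ker ∂_1 − rank ∂_2 = (12 − 6) − 4 = 2, and the invariant factors of ∂_2 are all 1, so H_1 ≅ Z^2.
  H_2: rank ker ∂_2 − rank ∂_3 = (4 − 4) − 0 = 0, and there is no ∂_3, so H_2 ≅ 0.

H_0 = Z,  H_1 = Z^2,  H_2 = 0.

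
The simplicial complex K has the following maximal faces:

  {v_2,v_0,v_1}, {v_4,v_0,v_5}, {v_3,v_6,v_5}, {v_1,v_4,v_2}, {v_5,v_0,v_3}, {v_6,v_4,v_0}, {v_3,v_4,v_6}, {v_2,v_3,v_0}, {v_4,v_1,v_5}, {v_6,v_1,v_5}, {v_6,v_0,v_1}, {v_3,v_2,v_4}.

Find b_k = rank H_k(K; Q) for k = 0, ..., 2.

b_0 = 1, b_1 = 0, b_2 = 0.

Order the vertices as v_0 < v_1 < v_2 < v_3 < v_4 < v_5 < v_6. Listing each simplex with vertices in this order, K has dimension 2 with simplices:

  0-simplices (7): [v_0], [v_1], [v_2], [v_3], [v_4], [v_5], [v_6]
  1-simplices (18): (18 of them)
  2-simplices (12): (12 of them)

so the chain groups are C_0 ≅ Z^7, C_1 ≅ Z^18, C_2 ≅ Z^12.

Boundary ∂_1: C_1 → C_0 is given by ∂[p,q] = [q] − [p]. For instance
  ∂[v_1,v_2] = [v_2] − [v_1].
The 7×18 boundary matrix has rank 6 and Smith normal form diag(1,1,1,1,1,1).

Boundary ∂_2: C_2 → C_1 maps a triangle to the signed sum of its edges. For instance
  ∂[v_2,v_3,v_4] = [v_3,v_4] − [v_2,v_4] + [v_2,v_3],
  ∂[v_0,v_2,v_3] = [v_2,v_3] − [v_0,v_3] + [v_0,v_2].
As a 18×12 matrix over Z this has rank 12, with invariant factors (1,1,1,1,1,1,1,1,1,1,1,2).

Computing H_k = (kernel of ∂_k) / (image of ∂_{k+1}):

  H_0: rank C_0 − rank ∂_1 = 7 − 6 = 1, and the invariant factors of ∂_1 are all 1, so H_0 = Z.
  H_1: rank ker ∂_1 − rank ∂_2 = (18 − 6) − 12 = 0, and ∂_2 has invariant factor 2 > 1, so H_1 = Z_2.
  H_2: rank ker ∂_2 − rank ∂_3 = (12 − 12) − 0 = 0, and there is no ∂_3, so H_2 = 0.

As a check, the Euler characteristic is 7 − 18 + 12 = 1, which agrees with 1 − 0 + 0 = 1.

Hence the Betti numbers are b_0 = 1, b_1 = 0, b_2 = 0.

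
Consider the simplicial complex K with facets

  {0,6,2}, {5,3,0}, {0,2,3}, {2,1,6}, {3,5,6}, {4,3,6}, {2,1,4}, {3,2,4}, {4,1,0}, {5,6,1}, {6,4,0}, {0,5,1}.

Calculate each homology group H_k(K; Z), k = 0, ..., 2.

Order the vertices as 0 < 1 < 2 < 3 < 4 < 5 < 6. Listing each simplex with vertices in this order, K has dimension 2 with simplices:

  0-simplices (7): [0], [1], [2], [3], [4], [5], [6]
  1-simplices (18): [0,1], [0,2], [0,3], [0,4], [0,5], [0,6], [1,2], [1,4], [1,5], [1,6], [2,3], [2,4], [2,6], [3,4], [3,5], [3,6], [4,6], [5,6]
  2-simplices (12): [0,1,4], [0,1,5], [0,2,3], [0,2,6], [0,3,5], [0,4,6], [1,2,4], [1,2,6], [1,5,6], [2,3,4], [3,4,6], [3,5,6]

giving chain groups C_0 ≅ Z^7, C_1 ≅ Z^18, C_2 ≅ Z^12.

Boundary ∂_1: C_1 → C_0 sends each edge [p,q] (with p < q) to q − p.
This gives a 7×18 integer matrix of rank 6; reducing to Smith normal form yields diagonal entries (1,1,1,1,1,1).

The boundary map ∂_2: C_2 → C_1 sends each 2-simplex [p,q,r] to [q,r] − [p,r] + [p,q]. For instance
  ∂[0,2,3] = [2,3] − [0,3] + [0,2],
  ∂[0,1,5] = [1,5] − [0,5] + [0,1].
The resulting 18×12 matrix has rank 12, and its Smith normal form has invariant factors (1,1,1,1,1,1,1,1,1,1,1,2).

From H_k ≅ ker(∂_k) / im(∂_{k+1}) we obtain:

  H_0: rank C_0 − rank ∂_1 = 7 − 6 = 1, and the invariant factors of ∂_1 are all 1, so H_0 = Z.
  H_1: rank ker ∂_1 − rank ∂_2 = (18 − 6) − 12 = 0, and ∂_2 has invariant factor 2 > 1, so H_1 = Z/2Z.
  H_2: rank ker ∂_2 − rank ∂_3 = (12 − 12) − 0 = 0, and there is no ∂_3, so H_2 = 0.

As a check, the Euler characteristic is 7 − 18 + 12 = 1, which agrees with 1 − 0 + 0 = 1.

H_0 = Z,  H_1 = Z/2Z,  H_2 = 0.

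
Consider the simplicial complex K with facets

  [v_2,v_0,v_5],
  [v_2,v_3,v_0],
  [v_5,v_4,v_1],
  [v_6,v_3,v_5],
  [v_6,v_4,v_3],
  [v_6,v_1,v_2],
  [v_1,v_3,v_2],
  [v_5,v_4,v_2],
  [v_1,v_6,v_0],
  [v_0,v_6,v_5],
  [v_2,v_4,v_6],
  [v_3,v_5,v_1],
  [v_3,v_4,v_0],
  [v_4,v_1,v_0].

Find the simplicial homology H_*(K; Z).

We work with the vertex ordering v_0 < v_1 < v_2 < v_3 < v_4 < v_5 < v_6. The simplices of K, each written with vertices in increasing order, are:

  0-simplices (7): [v_0], [v_1], [v_2], [v_3], [v_4], [v_5], [v_6]
  1-simplices (21): (21 of them)
  2-simplices (14): (14 of them)

Hence C_0 ≅ Z^7, C_1 ≅ Z^21, C_2 ≅ Z^14.

The boundary map ∂_1: C_1 → C_0 is given by ∂[p,q] = [q] − [p].
The resulting 7×21 matrix has rank 6, and its Smith normal form has invariant factors (1,1,1,1,1,1).

∂_2: C_2 → C_1 maps a triangle to the signed sum of its edges. For instance
  ∂[v_0,v_2,v_3] = [v_2,v_3] − [v_0,v_3] + [v_0,v_2],
  ∂[v_2,v_4,v_6] = [v_4,v_6] − [v_2,v_6] + [v_2,v_4].
This gives a 21×14 integer matrix of rank 13; reducing to Smith normal form yields diagonal entries (1,1,1,1,1,1,1,1,1,1,1,1,1).

Computing H_k = (kernel of ∂_k) / (image of ∂_{k+1}):

  H_0: rank C_0 − rank ∂_1 = 7 − 6 = 1, and the invariant factors of ∂_1 are all 1, so H_0 ≅ Z.
  H_1: rank ker ∂_1 − rank ∂_2 = (21 − 6) − 13 = 2, and the invariant factors of ∂_2 are all 1, so H_1 ≅ Z^2.
  H_2: rank ker ∂_2 − rank ∂_3 = (14 − 13) − 0 = 1, and there is no ∂_3, so H_2 ≅ Z.

As a check, the Euler characteristic is 7 − 21 + 14 = 0, which agrees with 1 − 2 + 1 = 0.
(K is a triangulation of the torus T^2.)

H_0 = Z,  H_1 = Z^2,  H_2 = Z.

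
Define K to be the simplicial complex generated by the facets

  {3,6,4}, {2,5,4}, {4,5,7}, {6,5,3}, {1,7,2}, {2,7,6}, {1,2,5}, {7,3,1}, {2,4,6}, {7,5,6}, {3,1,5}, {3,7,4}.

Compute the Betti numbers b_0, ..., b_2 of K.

b_0 = 1, b_1 = 0, b_2 = 0.

Fix the vertex order 1 < 2 < 3 < 4 < 5 < 6 < 7 and write every simplex with vertices in increasing order. Then dim K = 2 and the simplices of K are:

  0-simplices (7): [1], [2], [3], [4], [5], [6], [7]
  1-simplices (18): [1,2], [1,3], [1,5], [1,7], [2,4], [2,5], [2,6], [2,7], [3,4], [3,5], [3,6], [3,7], [4,5], [4,6], [4,7], [5,6], [5,7], [6,7]
  2-simplices (12): [1,2,5], [1,2,7], [1,3,5], [1,3,7], [2,4,5], [2,4,6], [2,6,7], [3,4,6], [3,4,7], [3,5,6], [4,5,7], [5,6,7]

so the chain groups are C_0 ≅ Z^7, C_1 ≅ Z^18, C_2 ≅ Z^12.

The boundary map ∂_1: C_1 → C_0 maps an edge to its endpoints' difference, ∂[p,q] = q − p.
The 7×18 boundary matrix has rank 6 and Smith normal form diag(1,1,1,1,1,1).

Boundary ∂_2: C_2 → C_1 acts by ∂[p,q,r] = [q,r] − [p,r] + [p,q]. For instance
  ∂[1,3,5] = [3,5] − [1,5] + [1,3],
  ∂[4,5,7] = [5,7] − [4,7] + [4,5].
The resulting 18×12 matrix has rank 12, and its Smith normal form has invariant factors (1,1,1,1,1,1,1,1,1,1,1,2).

Now H_k = ker ∂_k / im ∂_{k+1}, so:

  H_0: rank C_0 − rank ∂_1 = 7 − 6 = 1, and the invariant factors of ∂_1 are all 1, so H_0 ≅ Z.
  H_1: rank ker ∂_1 − rank ∂_2 = (18 − 6) − 12 = 0, and ∂_2 has invariant factor 2 > 1, so H_1 ≅ Z/2.
  H_2: rank ker ∂_2 − rank ∂_3 = (12 − 12) − 0 = 0, and there is no ∂_3, so H_2 ≅ 0.

Hence the Betti numbers are b_0 = 1, b_1 = 0, b_2 = 0.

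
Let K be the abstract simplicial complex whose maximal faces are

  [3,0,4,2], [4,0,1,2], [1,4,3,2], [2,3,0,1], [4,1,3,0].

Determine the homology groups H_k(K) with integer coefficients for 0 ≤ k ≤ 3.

H_0 ≅ Z,  H_1 = 0,  H_2 = 0,  H_3 ≅ Z.

K has 5 vertices, 10 edges, 10 triangles, 5 3-simplices.
rank ∂_0 = 0, rank ∂_1 = 4 ⇒ b_0 = 5 − 0 − 4 = 1; all invariant factors of ∂_1 are 1 so no torsion. So H_0 = Z.
rank ∂_1 = 4, rank ∂_2 = 6 ⇒ b_1 = 10 − 4 − 6 = 0; all invariant factors of ∂_2 are 1 so no torsion. So H_1 = 0.
rank ∂_2 = 6, rank ∂_3 = 4 ⇒ b_2 = 10 − 6 − 4 = 0; all invariant factors of ∂_3 are 1 so no torsion. So H_2 = 0.
rank ∂_3 = 4, rank ∂_4 = 0 ⇒ b_3 = 5 − 4 − 0 = 1. So H_3 = Z.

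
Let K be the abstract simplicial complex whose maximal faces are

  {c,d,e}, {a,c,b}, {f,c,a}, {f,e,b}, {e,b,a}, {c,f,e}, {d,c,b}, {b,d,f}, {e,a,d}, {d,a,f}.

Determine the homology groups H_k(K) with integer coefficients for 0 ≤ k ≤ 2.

Order the vertices as a < b < c < d < e < f. Listing each simplex with vertices in this order, K has dimension 2 with simplices:

  0-simplices (6): a, b, c, d, e, f
  1-simplices (15): ab, ac, ad, ae, af, bc, bd, be, bf, cd, ce, cf, de, df, ef
  2-simplices (10): abc, abe, acf, ade, adf, bcd, bdf, bef, cde, cef

Hence C_0 ≅ Z^6, C_1 ≅ Z^15, C_2 ≅ Z^10.

∂_1: C_1 → C_0 sends each edge [p,q] (with p < q) to q − p.
As a 6×15 matrix over Z this has rank 5, with invariant factors (1,1,1,1,1).

Boundary ∂_2: C_2 → C_1 sends each 2-simplex [p,q,r] to [q,r] − [p,r] + [p,q]. For instance
  ∂bef = ef − bf + be,
  ∂bcd = cd − bd + bc.
The resulting 15×10 matrix has rank 10, and its Smith normal form has invariant factors (1,1,1,1,1,1,1,1,1,2).

Computing H_k = (kernel of ∂_k) / (image of ∂_{k+1}):

  H_0: rank C_0 − rank ∂_1 = 6 − 5 = 1, and the invariant factors of ∂_1 are all 1, so H_0 = Z.
  H_1: rank ker ∂_1 − rank ∂_2 = (15 − 5) − 10 = 0, and ∂_2 has invariant factor 2 > 1, so H_1 = Z_2.
  H_2: rank ker ∂_2 − rank ∂_3 = (10 − 10) − 0 = 0, and there is no ∂_3, so H_2 = 0.

As a check, the Euler characteristic is 6 − 15 + 10 = 1, which agrees with 1 − 0 + 0 = 1.
(K is a triangulation of the real projective plane RP^2.)

H_0 = Z,  H_1 = Z_2,  H_2 = 0.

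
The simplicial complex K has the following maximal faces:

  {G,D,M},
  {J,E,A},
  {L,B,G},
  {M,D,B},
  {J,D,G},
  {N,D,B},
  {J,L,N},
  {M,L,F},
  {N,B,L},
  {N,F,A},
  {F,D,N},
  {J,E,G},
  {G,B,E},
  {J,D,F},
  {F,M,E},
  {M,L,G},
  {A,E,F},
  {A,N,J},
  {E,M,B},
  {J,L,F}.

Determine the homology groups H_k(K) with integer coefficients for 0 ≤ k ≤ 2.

H_0 ≅ Z,  H_1 ≅ Z ⊕ Z/2,  H_2 = 0.

Order the vertices as A < B < D < E < F < G < J < L < M < N. Listing each simplex with vertices in this order, K has dimension 2 with simplices:

  0-simplices (10): A, B, D, E, F, G, J, L, M, N
  1-simplices (30): AE, AF, AJ, AN, BD, BE, BG, BL, BM, BN, DF, DG, DJ, DM, DN, EF, EG, EJ, EM, FJ, FL, FM, FN, GJ, GL, GM, JL, JN, LM, LN
  2-simplices (20): AEF, AEJ, AFN, AJN, BDM, BDN, BEG, BEM, BGL, BLN, DFJ, DFN, DGJ, DGM, EFM, EGJ, FJL, FLM, GLM, JLN

Hence C_0 ≅ Z^10, C_1 ≅ Z^30, C_2 ≅ Z^20.

Boundary ∂_1: C_1 → C_0 is given by ∂[p,q] = [q] − [p].
The resulting 10×30 matrix has rank 9, and its Smith normal form has invariant factors (1,1,1,1,1,1,1,1,1).

Boundary ∂_2: C_2 → C_1 acts by ∂[p,q,r] = [q,r] − [p,r] + [p,q]. For instance
  ∂FJL = JL − FL + FJ,
  ∂DFN = FN − DN + DF.
As a 30×20 matrix over Z this has rank 20, with invariant factors (1,1,1,1,1,1,1,1,1,1,1,1,1,1,1,1,1,1,1,2).

Reading off H_k = ker ∂_k / im ∂_{k+1}:

  H_0: rank C_0 − rank ∂_1 = 10 − 9 = 1, and the invariant factors of ∂_1 are all 1, so H_0 ≅ Z.
  H_1: rank ker ∂_1 − rank ∂_2 = (30 − 9) − 20 = 1, and ∂_2 has invariant factor 2 > 1, so H_1 ≅ Z ⊕ Z/2.
  H_2: rank ker ∂_2 − rank ∂_3 = (20 − 20) − 0 = 0, and there is no ∂_3, so H_2 ≅ 0.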